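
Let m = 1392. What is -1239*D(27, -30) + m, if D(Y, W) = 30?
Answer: -35778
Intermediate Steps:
-1239*D(27, -30) + m = -1239*30 + 1392 = -37170 + 1392 = -35778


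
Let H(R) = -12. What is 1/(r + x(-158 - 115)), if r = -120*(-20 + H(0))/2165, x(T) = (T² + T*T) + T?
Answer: 433/64424673 ≈ 6.7210e-6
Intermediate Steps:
x(T) = T + 2*T² (x(T) = (T² + T²) + T = 2*T² + T = T + 2*T²)
r = 768/433 (r = -120*(-20 - 12)/2165 = -120*(-32)*(1/2165) = 3840*(1/2165) = 768/433 ≈ 1.7737)
1/(r + x(-158 - 115)) = 1/(768/433 + (-158 - 115)*(1 + 2*(-158 - 115))) = 1/(768/433 - 273*(1 + 2*(-273))) = 1/(768/433 - 273*(1 - 546)) = 1/(768/433 - 273*(-545)) = 1/(768/433 + 148785) = 1/(64424673/433) = 433/64424673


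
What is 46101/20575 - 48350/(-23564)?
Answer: 1040562607/242414650 ≈ 4.2925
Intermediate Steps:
46101/20575 - 48350/(-23564) = 46101*(1/20575) - 48350*(-1/23564) = 46101/20575 + 24175/11782 = 1040562607/242414650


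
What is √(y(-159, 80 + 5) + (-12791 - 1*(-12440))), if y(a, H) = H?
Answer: I*√266 ≈ 16.31*I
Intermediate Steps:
√(y(-159, 80 + 5) + (-12791 - 1*(-12440))) = √((80 + 5) + (-12791 - 1*(-12440))) = √(85 + (-12791 + 12440)) = √(85 - 351) = √(-266) = I*√266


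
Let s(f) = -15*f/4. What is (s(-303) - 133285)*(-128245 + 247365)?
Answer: -15741559100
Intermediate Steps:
s(f) = -15*f/4
(s(-303) - 133285)*(-128245 + 247365) = (-15/4*(-303) - 133285)*(-128245 + 247365) = (4545/4 - 133285)*119120 = -528595/4*119120 = -15741559100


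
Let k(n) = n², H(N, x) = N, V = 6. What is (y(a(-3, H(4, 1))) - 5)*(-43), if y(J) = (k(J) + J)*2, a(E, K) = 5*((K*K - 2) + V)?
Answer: -868385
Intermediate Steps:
a(E, K) = 20 + 5*K² (a(E, K) = 5*((K*K - 2) + 6) = 5*((K² - 2) + 6) = 5*((-2 + K²) + 6) = 5*(4 + K²) = 20 + 5*K²)
y(J) = 2*J + 2*J² (y(J) = (J² + J)*2 = (J + J²)*2 = 2*J + 2*J²)
(y(a(-3, H(4, 1))) - 5)*(-43) = (2*(20 + 5*4²)*(1 + (20 + 5*4²)) - 5)*(-43) = (2*(20 + 5*16)*(1 + (20 + 5*16)) - 5)*(-43) = (2*(20 + 80)*(1 + (20 + 80)) - 5)*(-43) = (2*100*(1 + 100) - 5)*(-43) = (2*100*101 - 5)*(-43) = (20200 - 5)*(-43) = 20195*(-43) = -868385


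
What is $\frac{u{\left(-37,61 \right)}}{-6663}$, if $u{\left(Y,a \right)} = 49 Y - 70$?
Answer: $\frac{1883}{6663} \approx 0.28261$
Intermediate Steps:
$u{\left(Y,a \right)} = -70 + 49 Y$
$\frac{u{\left(-37,61 \right)}}{-6663} = \frac{-70 + 49 \left(-37\right)}{-6663} = \left(-70 - 1813\right) \left(- \frac{1}{6663}\right) = \left(-1883\right) \left(- \frac{1}{6663}\right) = \frac{1883}{6663}$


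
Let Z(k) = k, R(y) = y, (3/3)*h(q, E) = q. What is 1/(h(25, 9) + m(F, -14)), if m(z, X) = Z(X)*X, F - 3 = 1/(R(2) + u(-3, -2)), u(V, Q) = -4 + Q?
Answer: 1/221 ≈ 0.0045249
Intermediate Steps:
h(q, E) = q
F = 11/4 (F = 3 + 1/(2 + (-4 - 2)) = 3 + 1/(2 - 6) = 3 + 1/(-4) = 3 - 1/4 = 11/4 ≈ 2.7500)
m(z, X) = X**2 (m(z, X) = X*X = X**2)
1/(h(25, 9) + m(F, -14)) = 1/(25 + (-14)**2) = 1/(25 + 196) = 1/221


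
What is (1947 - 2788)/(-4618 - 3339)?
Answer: 841/7957 ≈ 0.10569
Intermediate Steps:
(1947 - 2788)/(-4618 - 3339) = -841/(-7957) = -841*(-1/7957) = 841/7957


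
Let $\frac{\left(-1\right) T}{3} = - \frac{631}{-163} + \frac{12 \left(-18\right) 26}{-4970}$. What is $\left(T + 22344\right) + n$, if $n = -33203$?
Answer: $- \frac{4404569462}{405055} \approx -10874.0$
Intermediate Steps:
$T = - \frac{6077217}{405055}$ ($T = - 3 \left(- \frac{631}{-163} + \frac{12 \left(-18\right) 26}{-4970}\right) = - 3 \left(\left(-631\right) \left(- \frac{1}{163}\right) + \left(-216\right) 26 \left(- \frac{1}{4970}\right)\right) = - 3 \left(\frac{631}{163} - - \frac{2808}{2485}\right) = - 3 \left(\frac{631}{163} + \frac{2808}{2485}\right) = \left(-3\right) \frac{2025739}{405055} = - \frac{6077217}{405055} \approx -15.003$)
$\left(T + 22344\right) + n = \left(- \frac{6077217}{405055} + 22344\right) - 33203 = \frac{9044471703}{405055} - 33203 = - \frac{4404569462}{405055}$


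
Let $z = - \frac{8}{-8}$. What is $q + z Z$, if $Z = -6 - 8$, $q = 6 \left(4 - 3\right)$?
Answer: $-8$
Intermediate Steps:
$z = 1$ ($z = \left(-8\right) \left(- \frac{1}{8}\right) = 1$)
$q = 6$ ($q = 6 \cdot 1 = 6$)
$Z = -14$ ($Z = -6 - 8 = -14$)
$q + z Z = 6 + 1 \left(-14\right) = 6 - 14 = -8$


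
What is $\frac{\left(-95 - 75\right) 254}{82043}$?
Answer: $- \frac{43180}{82043} \approx -0.52631$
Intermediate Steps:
$\frac{\left(-95 - 75\right) 254}{82043} = \left(-95 - 75\right) 254 \cdot \frac{1}{82043} = \left(-170\right) 254 \cdot \frac{1}{82043} = \left(-43180\right) \frac{1}{82043} = - \frac{43180}{82043}$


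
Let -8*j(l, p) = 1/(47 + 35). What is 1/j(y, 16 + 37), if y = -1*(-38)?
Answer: -656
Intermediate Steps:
y = 38
j(l, p) = -1/656 (j(l, p) = -1/(8*(47 + 35)) = -⅛/82 = -⅛*1/82 = -1/656)
1/j(y, 16 + 37) = 1/(-1/656) = -656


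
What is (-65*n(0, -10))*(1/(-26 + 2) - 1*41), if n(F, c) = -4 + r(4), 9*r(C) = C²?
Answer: -320125/54 ≈ -5928.2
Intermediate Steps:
r(C) = C²/9
n(F, c) = -20/9 (n(F, c) = -4 + (⅑)*4² = -4 + (⅑)*16 = -4 + 16/9 = -20/9)
(-65*n(0, -10))*(1/(-26 + 2) - 1*41) = (-65*(-20/9))*(1/(-26 + 2) - 1*41) = 1300*(1/(-24) - 41)/9 = 1300*(-1/24 - 41)/9 = (1300/9)*(-985/24) = -320125/54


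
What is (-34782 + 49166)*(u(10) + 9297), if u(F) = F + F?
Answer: 134015728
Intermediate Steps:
u(F) = 2*F
(-34782 + 49166)*(u(10) + 9297) = (-34782 + 49166)*(2*10 + 9297) = 14384*(20 + 9297) = 14384*9317 = 134015728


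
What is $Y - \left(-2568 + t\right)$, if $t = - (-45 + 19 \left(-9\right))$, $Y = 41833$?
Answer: $44185$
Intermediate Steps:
$t = 216$ ($t = - (-45 - 171) = \left(-1\right) \left(-216\right) = 216$)
$Y - \left(-2568 + t\right) = 41833 - \left(-2568 + 216\right) = 41833 - -2352 = 41833 + 2352 = 44185$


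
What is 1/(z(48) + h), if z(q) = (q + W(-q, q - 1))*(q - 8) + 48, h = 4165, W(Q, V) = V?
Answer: 1/8013 ≈ 0.00012480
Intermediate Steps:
z(q) = 48 + (-1 + 2*q)*(-8 + q) (z(q) = (q + (q - 1))*(q - 8) + 48 = (q + (-1 + q))*(-8 + q) + 48 = (-1 + 2*q)*(-8 + q) + 48 = 48 + (-1 + 2*q)*(-8 + q))
1/(z(48) + h) = 1/((56 - 17*48 + 2*48**2) + 4165) = 1/((56 - 816 + 2*2304) + 4165) = 1/((56 - 816 + 4608) + 4165) = 1/(3848 + 4165) = 1/8013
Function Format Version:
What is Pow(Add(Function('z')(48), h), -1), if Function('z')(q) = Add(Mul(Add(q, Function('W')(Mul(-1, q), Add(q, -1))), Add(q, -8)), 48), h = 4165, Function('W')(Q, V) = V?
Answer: Rational(1, 8013) ≈ 0.00012480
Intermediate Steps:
Function('z')(q) = Add(48, Mul(Add(-1, Mul(2, q)), Add(-8, q))) (Function('z')(q) = Add(Mul(Add(q, Add(q, -1)), Add(q, -8)), 48) = Add(Mul(Add(q, Add(-1, q)), Add(-8, q)), 48) = Add(Mul(Add(-1, Mul(2, q)), Add(-8, q)), 48) = Add(48, Mul(Add(-1, Mul(2, q)), Add(-8, q))))
Pow(Add(Function('z')(48), h), -1) = Pow(Add(Add(56, Mul(-17, 48), Mul(2, Pow(48, 2))), 4165), -1) = Pow(Add(Add(56, -816, Mul(2, 2304)), 4165), -1) = Pow(Add(Add(56, -816, 4608), 4165), -1) = Pow(Add(3848, 4165), -1) = Pow(8013, -1) = Rational(1, 8013)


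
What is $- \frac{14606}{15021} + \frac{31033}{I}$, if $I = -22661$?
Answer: $- \frac{797133259}{340390881} \approx -2.3418$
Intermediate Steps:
$- \frac{14606}{15021} + \frac{31033}{I} = - \frac{14606}{15021} + \frac{31033}{-22661} = \left(-14606\right) \frac{1}{15021} + 31033 \left(- \frac{1}{22661}\right) = - \frac{14606}{15021} - \frac{31033}{22661} = - \frac{797133259}{340390881}$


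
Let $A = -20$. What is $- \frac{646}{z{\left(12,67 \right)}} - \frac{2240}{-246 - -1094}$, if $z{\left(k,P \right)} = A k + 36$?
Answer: $\frac{167}{318} \approx 0.52516$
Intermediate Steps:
$z{\left(k,P \right)} = 36 - 20 k$ ($z{\left(k,P \right)} = - 20 k + 36 = 36 - 20 k$)
$- \frac{646}{z{\left(12,67 \right)}} - \frac{2240}{-246 - -1094} = - \frac{646}{36 - 240} - \frac{2240}{-246 - -1094} = - \frac{646}{36 - 240} - \frac{2240}{-246 + 1094} = - \frac{646}{-204} - \frac{2240}{848} = \left(-646\right) \left(- \frac{1}{204}\right) - \frac{140}{53} = \frac{19}{6} - \frac{140}{53} = \frac{167}{318}$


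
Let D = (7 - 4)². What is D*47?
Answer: 423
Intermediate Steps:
D = 9 (D = 3² = 9)
D*47 = 9*47 = 423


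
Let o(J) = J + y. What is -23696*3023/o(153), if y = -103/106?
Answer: -7593098848/16115 ≈ -4.7118e+5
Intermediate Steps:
y = -103/106 (y = -103*1/106 = -103/106 ≈ -0.97170)
o(J) = -103/106 + J (o(J) = J - 103/106 = -103/106 + J)
-23696*3023/o(153) = -23696*3023/(-103/106 + 153) = -23696/((16115/106)*(1/3023)) = -23696/16115/320438 = -23696*320438/16115 = -7593098848/16115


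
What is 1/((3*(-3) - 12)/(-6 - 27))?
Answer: 11/7 ≈ 1.5714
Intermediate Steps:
1/((3*(-3) - 12)/(-6 - 27)) = 1/((-9 - 12)/(-33)) = 1/(-21*(-1/33)) = 1/(7/11) = 11/7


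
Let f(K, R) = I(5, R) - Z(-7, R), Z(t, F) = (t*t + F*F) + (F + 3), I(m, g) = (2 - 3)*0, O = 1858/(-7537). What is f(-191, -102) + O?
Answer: -78039956/7537 ≈ -10354.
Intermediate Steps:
O = -1858/7537 (O = 1858*(-1/7537) = -1858/7537 ≈ -0.24652)
I(m, g) = 0 (I(m, g) = -1*0 = 0)
Z(t, F) = 3 + F + F**2 + t**2 (Z(t, F) = (t**2 + F**2) + (3 + F) = (F**2 + t**2) + (3 + F) = 3 + F + F**2 + t**2)
f(K, R) = -52 - R - R**2 (f(K, R) = 0 - (3 + R + R**2 + (-7)**2) = 0 - (3 + R + R**2 + 49) = 0 - (52 + R + R**2) = 0 + (-52 - R - R**2) = -52 - R - R**2)
f(-191, -102) + O = (-52 - 1*(-102) - 1*(-102)**2) - 1858/7537 = (-52 + 102 - 1*10404) - 1858/7537 = (-52 + 102 - 10404) - 1858/7537 = -10354 - 1858/7537 = -78039956/7537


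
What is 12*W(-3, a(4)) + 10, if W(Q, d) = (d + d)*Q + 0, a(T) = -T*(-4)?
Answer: -1142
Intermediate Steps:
a(T) = 4*T
W(Q, d) = 2*Q*d (W(Q, d) = (2*d)*Q + 0 = 2*Q*d + 0 = 2*Q*d)
12*W(-3, a(4)) + 10 = 12*(2*(-3)*(4*4)) + 10 = 12*(2*(-3)*16) + 10 = 12*(-96) + 10 = -1152 + 10 = -1142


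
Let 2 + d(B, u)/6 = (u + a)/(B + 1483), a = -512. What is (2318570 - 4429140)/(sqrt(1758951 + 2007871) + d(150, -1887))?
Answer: -58574300965950/5021893736129 - 2814116901365*sqrt(3766822)/5021893736129 ≈ -1099.2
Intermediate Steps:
d(B, u) = -12 + 6*(-512 + u)/(1483 + B) (d(B, u) = -12 + 6*((u - 512)/(B + 1483)) = -12 + 6*((-512 + u)/(1483 + B)) = -12 + 6*(-512 + u)/(1483 + B))
(2318570 - 4429140)/(sqrt(1758951 + 2007871) + d(150, -1887)) = (2318570 - 4429140)/(sqrt(1758951 + 2007871) + 6*(-3478 - 1887 - 2*150)/(1483 + 150)) = -2110570/(sqrt(3766822) + 6*(-3478 - 1887 - 300)/1633) = -2110570/(sqrt(3766822) + 6*(1/1633)*(-5665)) = -2110570/(sqrt(3766822) - 33990/1633) = -2110570/(-33990/1633 + sqrt(3766822))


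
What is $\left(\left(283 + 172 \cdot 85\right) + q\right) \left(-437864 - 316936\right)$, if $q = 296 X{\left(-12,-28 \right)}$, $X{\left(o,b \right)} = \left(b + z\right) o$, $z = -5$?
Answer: $-99723421200$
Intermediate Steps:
$X{\left(o,b \right)} = o \left(-5 + b\right)$ ($X{\left(o,b \right)} = \left(b - 5\right) o = \left(-5 + b\right) o = o \left(-5 + b\right)$)
$q = 117216$ ($q = 296 \left(- 12 \left(-5 - 28\right)\right) = 296 \left(\left(-12\right) \left(-33\right)\right) = 296 \cdot 396 = 117216$)
$\left(\left(283 + 172 \cdot 85\right) + q\right) \left(-437864 - 316936\right) = \left(\left(283 + 172 \cdot 85\right) + 117216\right) \left(-437864 - 316936\right) = \left(\left(283 + 14620\right) + 117216\right) \left(-754800\right) = \left(14903 + 117216\right) \left(-754800\right) = 132119 \left(-754800\right) = -99723421200$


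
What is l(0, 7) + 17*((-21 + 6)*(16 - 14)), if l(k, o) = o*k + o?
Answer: -503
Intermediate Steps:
l(k, o) = o + k*o (l(k, o) = k*o + o = o + k*o)
l(0, 7) + 17*((-21 + 6)*(16 - 14)) = 7*(1 + 0) + 17*((-21 + 6)*(16 - 14)) = 7*1 + 17*(-15*2) = 7 + 17*(-30) = 7 - 510 = -503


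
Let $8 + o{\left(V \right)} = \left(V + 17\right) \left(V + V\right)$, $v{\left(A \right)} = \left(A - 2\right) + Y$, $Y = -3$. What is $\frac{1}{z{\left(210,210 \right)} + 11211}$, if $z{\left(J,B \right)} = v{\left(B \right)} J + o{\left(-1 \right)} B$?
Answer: $\frac{1}{45861} \approx 2.1805 \cdot 10^{-5}$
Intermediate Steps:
$v{\left(A \right)} = -5 + A$ ($v{\left(A \right)} = \left(A - 2\right) - 3 = \left(-2 + A\right) - 3 = -5 + A$)
$o{\left(V \right)} = -8 + 2 V \left(17 + V\right)$ ($o{\left(V \right)} = -8 + \left(V + 17\right) \left(V + V\right) = -8 + \left(17 + V\right) 2 V = -8 + 2 V \left(17 + V\right)$)
$z{\left(J,B \right)} = - 40 B + J \left(-5 + B\right)$ ($z{\left(J,B \right)} = \left(-5 + B\right) J + \left(-8 + 2 \left(-1\right)^{2} + 34 \left(-1\right)\right) B = J \left(-5 + B\right) + \left(-8 + 2 \cdot 1 - 34\right) B = J \left(-5 + B\right) + \left(-8 + 2 - 34\right) B = J \left(-5 + B\right) - 40 B = - 40 B + J \left(-5 + B\right)$)
$\frac{1}{z{\left(210,210 \right)} + 11211} = \frac{1}{\left(\left(-40\right) 210 + 210 \left(-5 + 210\right)\right) + 11211} = \frac{1}{\left(-8400 + 210 \cdot 205\right) + 11211} = \frac{1}{\left(-8400 + 43050\right) + 11211} = \frac{1}{34650 + 11211} = \frac{1}{45861}$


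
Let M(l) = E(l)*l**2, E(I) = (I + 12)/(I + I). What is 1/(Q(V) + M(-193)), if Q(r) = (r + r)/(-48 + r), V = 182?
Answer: 134/2340875 ≈ 5.7244e-5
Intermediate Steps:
E(I) = (12 + I)/(2*I) (E(I) = (12 + I)/((2*I)) = (12 + I)*(1/(2*I)) = (12 + I)/(2*I))
Q(r) = 2*r/(-48 + r) (Q(r) = (2*r)/(-48 + r) = 2*r/(-48 + r))
M(l) = l*(12 + l)/2 (M(l) = ((12 + l)/(2*l))*l**2 = l*(12 + l)/2)
1/(Q(V) + M(-193)) = 1/(2*182/(-48 + 182) + (1/2)*(-193)*(12 - 193)) = 1/(2*182/134 + (1/2)*(-193)*(-181)) = 1/(2*182*(1/134) + 34933/2) = 1/(182/67 + 34933/2) = 1/(2340875/134) = 134/2340875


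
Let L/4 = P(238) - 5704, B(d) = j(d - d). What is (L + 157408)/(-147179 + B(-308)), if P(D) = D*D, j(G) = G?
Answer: -361168/147179 ≈ -2.4539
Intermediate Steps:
B(d) = 0 (B(d) = d - d = 0)
P(D) = D²
L = 203760 (L = 4*(238² - 5704) = 4*(56644 - 5704) = 4*50940 = 203760)
(L + 157408)/(-147179 + B(-308)) = (203760 + 157408)/(-147179 + 0) = 361168/(-147179) = 361168*(-1/147179) = -361168/147179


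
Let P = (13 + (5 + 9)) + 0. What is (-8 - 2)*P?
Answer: -270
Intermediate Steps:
P = 27 (P = (13 + 14) + 0 = 27 + 0 = 27)
(-8 - 2)*P = (-8 - 2)*27 = -10*27 = -270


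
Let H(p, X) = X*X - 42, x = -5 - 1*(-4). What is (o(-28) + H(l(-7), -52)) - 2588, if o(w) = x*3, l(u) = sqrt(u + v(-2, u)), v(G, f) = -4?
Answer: 71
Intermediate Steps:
l(u) = sqrt(-4 + u) (l(u) = sqrt(u - 4) = sqrt(-4 + u))
x = -1 (x = -5 + 4 = -1)
H(p, X) = -42 + X**2 (H(p, X) = X**2 - 42 = -42 + X**2)
o(w) = -3 (o(w) = -1*3 = -3)
(o(-28) + H(l(-7), -52)) - 2588 = (-3 + (-42 + (-52)**2)) - 2588 = (-3 + (-42 + 2704)) - 2588 = (-3 + 2662) - 2588 = 2659 - 2588 = 71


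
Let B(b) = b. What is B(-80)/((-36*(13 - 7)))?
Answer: 10/27 ≈ 0.37037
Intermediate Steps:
B(-80)/((-36*(13 - 7))) = -80*(-1/(36*(13 - 7))) = -80/((-36*6)) = -80/(-216) = -80*(-1/216) = 10/27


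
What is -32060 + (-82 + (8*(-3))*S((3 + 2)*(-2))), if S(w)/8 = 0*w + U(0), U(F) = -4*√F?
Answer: -32142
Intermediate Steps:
S(w) = 0 (S(w) = 8*(0*w - 4*√0) = 8*(0 - 4*0) = 8*(0 + 0) = 8*0 = 0)
-32060 + (-82 + (8*(-3))*S((3 + 2)*(-2))) = -32060 + (-82 + (8*(-3))*0) = -32060 + (-82 - 24*0) = -32060 + (-82 + 0) = -32060 - 82 = -32142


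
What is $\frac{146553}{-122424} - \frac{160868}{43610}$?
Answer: $- \frac{4347546727}{889818440} \approx -4.8859$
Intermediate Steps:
$\frac{146553}{-122424} - \frac{160868}{43610} = 146553 \left(- \frac{1}{122424}\right) - \frac{80434}{21805} = - \frac{48851}{40808} - \frac{80434}{21805} = - \frac{4347546727}{889818440}$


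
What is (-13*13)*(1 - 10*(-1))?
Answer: -1859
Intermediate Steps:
(-13*13)*(1 - 10*(-1)) = -169*(1 - 5*(-2)) = -169*(1 + 10) = -169*11 = -1859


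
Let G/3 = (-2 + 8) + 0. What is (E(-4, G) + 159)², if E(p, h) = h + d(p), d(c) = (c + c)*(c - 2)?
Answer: 50625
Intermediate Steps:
G = 18 (G = 3*((-2 + 8) + 0) = 3*(6 + 0) = 3*6 = 18)
d(c) = 2*c*(-2 + c) (d(c) = (2*c)*(-2 + c) = 2*c*(-2 + c))
E(p, h) = h + 2*p*(-2 + p)
(E(-4, G) + 159)² = ((18 + 2*(-4)*(-2 - 4)) + 159)² = ((18 + 2*(-4)*(-6)) + 159)² = ((18 + 48) + 159)² = (66 + 159)² = 225² = 50625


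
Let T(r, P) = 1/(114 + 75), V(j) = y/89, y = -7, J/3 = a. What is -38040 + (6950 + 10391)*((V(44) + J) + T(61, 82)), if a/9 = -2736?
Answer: -21548603684626/16821 ≈ -1.2811e+9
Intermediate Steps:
a = -24624 (a = 9*(-2736) = -24624)
J = -73872 (J = 3*(-24624) = -73872)
V(j) = -7/89
T(r, P) = 1/189
-38040 + (6950 + 10391)*((V(44) + J) + T(61, 82)) = -38040 + (6950 + 10391)*((-7/89 - 73872) + 1/189) = -38040 + 17341*(-6574615/89 + 1/189) = -38040 + 17341*(-1242602146/16821) = -38040 - 21547963813786/16821 = -21548603684626/16821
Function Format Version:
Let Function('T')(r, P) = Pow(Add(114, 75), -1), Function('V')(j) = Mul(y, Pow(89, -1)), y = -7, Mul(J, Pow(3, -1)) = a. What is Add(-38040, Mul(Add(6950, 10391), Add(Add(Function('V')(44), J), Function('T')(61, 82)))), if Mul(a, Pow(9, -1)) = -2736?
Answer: Rational(-21548603684626, 16821) ≈ -1.2811e+9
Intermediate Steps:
a = -24624 (a = Mul(9, -2736) = -24624)
J = -73872 (J = Mul(3, -24624) = -73872)
Function('V')(j) = Rational(-7, 89) (Function('V')(j) = Mul(-7, Pow(89, -1)) = Mul(-7, Rational(1, 89)) = Rational(-7, 89))
Function('T')(r, P) = Rational(1, 189) (Function('T')(r, P) = Pow(189, -1) = Rational(1, 189))
Add(-38040, Mul(Add(6950, 10391), Add(Add(Function('V')(44), J), Function('T')(61, 82)))) = Add(-38040, Mul(Add(6950, 10391), Add(Add(Rational(-7, 89), -73872), Rational(1, 189)))) = Add(-38040, Mul(17341, Add(Rational(-6574615, 89), Rational(1, 189)))) = Add(-38040, Mul(17341, Rational(-1242602146, 16821))) = Add(-38040, Rational(-21547963813786, 16821)) = Rational(-21548603684626, 16821)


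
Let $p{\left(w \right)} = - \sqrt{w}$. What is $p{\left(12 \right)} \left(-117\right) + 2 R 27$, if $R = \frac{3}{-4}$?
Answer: $- \frac{81}{2} + 234 \sqrt{3} \approx 364.8$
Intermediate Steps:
$R = - \frac{3}{4}$ ($R = 3 \left(- \frac{1}{4}\right) = - \frac{3}{4} \approx -0.75$)
$p{\left(12 \right)} \left(-117\right) + 2 R 27 = - \sqrt{12} \left(-117\right) + 2 \left(- \frac{3}{4}\right) 27 = - 2 \sqrt{3} \left(-117\right) - \frac{81}{2} = 234 \sqrt{3} - \frac{81}{2} = - \frac{81}{2} + 234 \sqrt{3}$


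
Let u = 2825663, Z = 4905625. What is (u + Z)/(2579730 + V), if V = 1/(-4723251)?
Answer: 36516813777288/12184712302229 ≈ 2.9969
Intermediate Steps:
V = -1/4723251 ≈ -2.1172e-7
(u + Z)/(2579730 + V) = (2825663 + 4905625)/(2579730 - 1/4723251) = 7731288/(12184712302229/4723251) = 7731288*(4723251/12184712302229) = 36516813777288/12184712302229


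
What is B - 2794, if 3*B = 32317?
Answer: 23935/3 ≈ 7978.3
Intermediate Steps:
B = 32317/3 (B = (1/3)*32317 = 32317/3 ≈ 10772.)
B - 2794 = 32317/3 - 2794 = 23935/3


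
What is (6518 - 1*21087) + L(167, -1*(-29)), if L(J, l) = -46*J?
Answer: -22251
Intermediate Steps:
(6518 - 1*21087) + L(167, -1*(-29)) = (6518 - 1*21087) - 46*167 = (6518 - 21087) - 7682 = -14569 - 7682 = -22251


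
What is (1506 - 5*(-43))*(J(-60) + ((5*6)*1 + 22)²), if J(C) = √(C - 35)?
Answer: 4653584 + 1721*I*√95 ≈ 4.6536e+6 + 16774.0*I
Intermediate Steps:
J(C) = √(-35 + C)
(1506 - 5*(-43))*(J(-60) + ((5*6)*1 + 22)²) = (1506 - 5*(-43))*(√(-35 - 60) + ((5*6)*1 + 22)²) = (1506 + 215)*(√(-95) + (30*1 + 22)²) = 1721*(I*√95 + (30 + 22)²) = 1721*(I*√95 + 52²) = 1721*(I*√95 + 2704) = 1721*(2704 + I*√95) = 4653584 + 1721*I*√95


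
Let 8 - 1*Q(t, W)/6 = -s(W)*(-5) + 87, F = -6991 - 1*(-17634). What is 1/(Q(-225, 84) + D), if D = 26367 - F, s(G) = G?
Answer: 1/12730 ≈ 7.8555e-5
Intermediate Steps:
F = 10643 (F = -6991 + 17634 = 10643)
D = 15724 (D = 26367 - 1*10643 = 26367 - 10643 = 15724)
Q(t, W) = -474 - 30*W (Q(t, W) = 48 - 6*(-W*(-5) + 87) = 48 - 6*(5*W + 87) = 48 - 6*(87 + 5*W) = 48 + (-522 - 30*W) = -474 - 30*W)
1/(Q(-225, 84) + D) = 1/((-474 - 30*84) + 15724) = 1/((-474 - 2520) + 15724) = 1/(-2994 + 15724) = 1/12730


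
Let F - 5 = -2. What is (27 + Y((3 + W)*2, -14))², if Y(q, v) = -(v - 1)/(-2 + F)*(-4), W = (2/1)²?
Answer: 1089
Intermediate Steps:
F = 3 (F = 5 - 2 = 3)
W = 4 (W = (2*1)² = 2² = 4)
Y(q, v) = -4 + 4*v (Y(q, v) = -(v - 1)/(-2 + 3)*(-4) = -(-1 + v)/1*(-4) = -(-1 + v)*(-4) = (1 - v)*(-4) = -4 + 4*v)
(27 + Y((3 + W)*2, -14))² = (27 + (-4 + 4*(-14)))² = (27 + (-4 - 56))² = (27 - 60)² = (-33)² = 1089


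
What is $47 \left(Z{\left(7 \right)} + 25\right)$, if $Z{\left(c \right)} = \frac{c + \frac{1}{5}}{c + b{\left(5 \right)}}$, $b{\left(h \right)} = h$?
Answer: $\frac{6016}{5} \approx 1203.2$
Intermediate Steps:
$Z{\left(c \right)} = \frac{\frac{1}{5} + c}{5 + c}$ ($Z{\left(c \right)} = \frac{c + \frac{1}{5}}{c + 5} = \frac{c + \frac{1}{5}}{5 + c} = \frac{\frac{1}{5} + c}{5 + c}$)
$47 \left(Z{\left(7 \right)} + 25\right) = 47 \left(\frac{\frac{1}{5} + 7}{5 + 7} + 25\right) = 47 \left(\frac{1}{12} \cdot \frac{36}{5} + 25\right) = 47 \left(\frac{3}{5} + 25\right) = 47 \cdot \frac{128}{5} = \frac{6016}{5}$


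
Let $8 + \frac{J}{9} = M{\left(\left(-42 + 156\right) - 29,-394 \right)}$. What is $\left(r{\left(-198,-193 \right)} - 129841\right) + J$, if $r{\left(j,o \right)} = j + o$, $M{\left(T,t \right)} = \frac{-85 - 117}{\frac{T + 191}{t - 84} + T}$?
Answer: $- \frac{2629578310}{20177} \approx -1.3033 \cdot 10^{5}$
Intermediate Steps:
$M{\left(T,t \right)} = - \frac{202}{T + \frac{191 + T}{-84 + t}}$ ($M{\left(T,t \right)} = - \frac{202}{\frac{191 + T}{-84 + t} + T} = - \frac{202}{T + \frac{191 + T}{-84 + t}}$)
$J = - \frac{1887246}{20177}$ ($J = -72 + 9 \frac{202 \left(84 - -394\right)}{191 - 83 \left(\left(-42 + 156\right) - 29\right) + \left(\left(-42 + 156\right) - 29\right) \left(-394\right)} = -72 + 9 \frac{202 \left(84 + 394\right)}{191 - 83 \left(114 - 29\right) + \left(114 - 29\right) \left(-394\right)} = -72 + 9 \cdot 202 \frac{1}{191 - 7055 + 85 \left(-394\right)} 478 = -72 + 9 \cdot 202 \frac{1}{191 - 7055 - 33490} \cdot 478 = -72 + 9 \cdot 202 \frac{1}{-40354} \cdot 478 = -72 + 9 \cdot 202 \left(- \frac{1}{40354}\right) 478 = -72 + 9 \left(- \frac{48278}{20177}\right) = -72 - \frac{434502}{20177} = - \frac{1887246}{20177} \approx -93.535$)
$\left(r{\left(-198,-193 \right)} - 129841\right) + J = \left(\left(-198 - 193\right) - 129841\right) - \frac{1887246}{20177} = \left(-391 - 129841\right) - \frac{1887246}{20177} = -130232 - \frac{1887246}{20177} = - \frac{2629578310}{20177}$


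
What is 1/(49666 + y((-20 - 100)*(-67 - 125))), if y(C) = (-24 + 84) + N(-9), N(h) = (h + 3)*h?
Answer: 1/49780 ≈ 2.0088e-5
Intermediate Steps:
N(h) = h*(3 + h) (N(h) = (3 + h)*h = h*(3 + h))
y(C) = 114 (y(C) = (-24 + 84) - 9*(3 - 9) = 60 - 9*(-6) = 60 + 54 = 114)
1/(49666 + y((-20 - 100)*(-67 - 125))) = 1/(49666 + 114) = 1/49780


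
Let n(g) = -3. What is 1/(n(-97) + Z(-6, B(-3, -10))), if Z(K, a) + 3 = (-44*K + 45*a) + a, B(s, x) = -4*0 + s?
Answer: 1/120 ≈ 0.0083333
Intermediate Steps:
B(s, x) = s (B(s, x) = 0 + s = s)
Z(K, a) = -3 - 44*K + 46*a (Z(K, a) = -3 + ((-44*K + 45*a) + a) = -3 + (-44*K + 46*a) = -3 - 44*K + 46*a)
1/(n(-97) + Z(-6, B(-3, -10))) = 1/(-3 + (-3 - 44*(-6) + 46*(-3))) = 1/(-3 + (-3 + 264 - 138)) = 1/(-3 + 123) = 1/120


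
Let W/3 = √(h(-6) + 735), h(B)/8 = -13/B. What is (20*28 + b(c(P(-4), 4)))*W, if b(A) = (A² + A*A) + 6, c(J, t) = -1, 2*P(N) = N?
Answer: 568*√6771 ≈ 46739.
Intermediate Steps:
h(B) = -104/B (h(B) = 8*(-13/B) = -104/B)
P(N) = N/2
W = √6771 (W = 3*√(-104/(-6) + 735) = 3*√(-104*(-⅙) + 735) = 3*√(52/3 + 735) = 3*√(2257/3) = 3*(√6771/3) = √6771 ≈ 82.286)
b(A) = 6 + 2*A² (b(A) = (A² + A²) + 6 = 2*A² + 6 = 6 + 2*A²)
(20*28 + b(c(P(-4), 4)))*W = (20*28 + (6 + 2*(-1)²))*√6771 = (560 + (6 + 2*1))*√6771 = (560 + (6 + 2))*√6771 = (560 + 8)*√6771 = 568*√6771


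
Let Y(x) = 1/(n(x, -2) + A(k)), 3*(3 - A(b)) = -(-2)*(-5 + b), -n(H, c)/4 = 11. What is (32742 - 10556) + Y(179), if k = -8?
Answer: 2152039/97 ≈ 22186.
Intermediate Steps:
n(H, c) = -44 (n(H, c) = -4*11 = -44)
A(b) = 19/3 - 2*b/3 (A(b) = 3 - (-1)*(-2*(-5 + b))/3 = 3 - (-1)*(10 - 2*b)/3 = 3 - (-10 + 2*b)/3 = 3 + (10/3 - 2*b/3) = 19/3 - 2*b/3)
Y(x) = -3/97 (Y(x) = 1/(-44 + (19/3 - ⅔*(-8))) = 1/(-44 + (19/3 + 16/3)) = 1/(-44 + 35/3) = 1/(-97/3) = -3/97)
(32742 - 10556) + Y(179) = (32742 - 10556) - 3/97 = 22186 - 3/97 = 2152039/97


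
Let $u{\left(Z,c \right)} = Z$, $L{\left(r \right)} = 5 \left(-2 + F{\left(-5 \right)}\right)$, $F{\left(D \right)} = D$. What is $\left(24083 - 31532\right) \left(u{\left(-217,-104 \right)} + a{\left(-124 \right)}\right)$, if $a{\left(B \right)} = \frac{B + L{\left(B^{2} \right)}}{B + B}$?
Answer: $\frac{399690993}{248} \approx 1.6117 \cdot 10^{6}$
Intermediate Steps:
$L{\left(r \right)} = -35$ ($L{\left(r \right)} = 5 \left(-2 - 5\right) = 5 \left(-7\right) = -35$)
$a{\left(B \right)} = \frac{-35 + B}{2 B}$ ($a{\left(B \right)} = \frac{B - 35}{B + B} = \frac{-35 + B}{2 B}$)
$\left(24083 - 31532\right) \left(u{\left(-217,-104 \right)} + a{\left(-124 \right)}\right) = \left(24083 - 31532\right) \left(-217 + \frac{-35 - 124}{2 \left(-124\right)}\right) = - 7449 \left(-217 + \frac{1}{2} \left(- \frac{1}{124}\right) \left(-159\right)\right) = - 7449 \left(-217 + \frac{159}{248}\right) = \left(-7449\right) \left(- \frac{53657}{248}\right) = \frac{399690993}{248}$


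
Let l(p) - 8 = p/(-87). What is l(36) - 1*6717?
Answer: -194573/29 ≈ -6709.4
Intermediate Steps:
l(p) = 8 - p/87 (l(p) = 8 + p/(-87) = 8 + p*(-1/87) = 8 - p/87)
l(36) - 1*6717 = (8 - 1/87*36) - 1*6717 = (8 - 12/29) - 6717 = 220/29 - 6717 = -194573/29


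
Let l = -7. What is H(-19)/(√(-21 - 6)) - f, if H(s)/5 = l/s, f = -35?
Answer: 35 - 35*I*√3/171 ≈ 35.0 - 0.35451*I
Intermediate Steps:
H(s) = -35/s (H(s) = 5*(-7/s) = -35/s)
H(-19)/(√(-21 - 6)) - f = (-35/(-19))/(√(-21 - 6)) - 1*(-35) = (-35*(-1/19))/(√(-27)) + 35 = 35/(19*((3*I*√3))) + 35 = 35*(-I*√3/9)/19 + 35 = -35*I*√3/171 + 35 = 35 - 35*I*√3/171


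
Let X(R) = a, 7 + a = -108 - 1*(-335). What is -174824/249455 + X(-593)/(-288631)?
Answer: -50514506044/72000446105 ≈ -0.70159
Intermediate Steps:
a = 220 (a = -7 + (-108 - 1*(-335)) = -7 + (-108 + 335) = -7 + 227 = 220)
X(R) = 220
-174824/249455 + X(-593)/(-288631) = -174824/249455 + 220/(-288631) = -174824*1/249455 + 220*(-1/288631) = -174824/249455 - 220/288631 = -50514506044/72000446105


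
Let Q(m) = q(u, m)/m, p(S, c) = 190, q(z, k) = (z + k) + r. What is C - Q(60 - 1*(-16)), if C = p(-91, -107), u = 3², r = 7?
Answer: 3587/19 ≈ 188.79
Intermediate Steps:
u = 9
q(z, k) = 7 + k + z (q(z, k) = (z + k) + 7 = (k + z) + 7 = 7 + k + z)
Q(m) = (16 + m)/m (Q(m) = (7 + m + 9)/m = (16 + m)/m)
C = 190
C - Q(60 - 1*(-16)) = 190 - (16 + (60 - 1*(-16)))/(60 - 1*(-16)) = 190 - (16 + (60 + 16))/(60 + 16) = 190 - (16 + 76)/76 = 190 - 92/76 = 190 - 1*23/19 = 190 - 23/19 = 3587/19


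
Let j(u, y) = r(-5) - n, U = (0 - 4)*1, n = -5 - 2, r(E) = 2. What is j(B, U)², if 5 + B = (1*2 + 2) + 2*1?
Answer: 81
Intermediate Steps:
n = -7
U = -4 (U = -4*1 = -4)
B = 1 (B = -5 + ((1*2 + 2) + 2*1) = -5 + ((2 + 2) + 2) = -5 + (4 + 2) = -5 + 6 = 1)
j(u, y) = 9 (j(u, y) = 2 - 1*(-7) = 2 + 7 = 9)
j(B, U)² = 9² = 81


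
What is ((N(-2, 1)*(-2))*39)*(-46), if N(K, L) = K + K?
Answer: -14352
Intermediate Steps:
N(K, L) = 2*K
((N(-2, 1)*(-2))*39)*(-46) = (((2*(-2))*(-2))*39)*(-46) = (-4*(-2)*39)*(-46) = (8*39)*(-46) = 312*(-46) = -14352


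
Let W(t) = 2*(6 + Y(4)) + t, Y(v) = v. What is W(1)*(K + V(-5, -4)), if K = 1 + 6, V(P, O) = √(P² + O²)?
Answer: 147 + 21*√41 ≈ 281.47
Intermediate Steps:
V(P, O) = √(O² + P²)
K = 7
W(t) = 20 + t (W(t) = 2*(6 + 4) + t = 2*10 + t = 20 + t)
W(1)*(K + V(-5, -4)) = (20 + 1)*(7 + √((-4)² + (-5)²)) = 21*(7 + √(16 + 25)) = 21*(7 + √41) = 147 + 21*√41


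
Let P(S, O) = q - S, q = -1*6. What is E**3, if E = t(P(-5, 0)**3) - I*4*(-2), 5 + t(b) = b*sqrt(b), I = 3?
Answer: (19 - I)**3 ≈ 6802.0 - 1082.0*I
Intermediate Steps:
q = -6
P(S, O) = -6 - S
t(b) = -5 + b**(3/2) (t(b) = -5 + b*sqrt(b) = -5 + b**(3/2))
E = 19 - I (E = (-5 + ((-6 - 1*(-5))**3)**(3/2)) - 3*4*(-2) = (-5 + ((-6 + 5)**3)**(3/2)) - 12*(-2) = (-5 + ((-1)**3)**(3/2)) - 1*(-24) = (-5 + (-1)**(3/2)) + 24 = (-5 - I) + 24 = 19 - I ≈ 19.0 - 1.0*I)
E**3 = (19 - I)**3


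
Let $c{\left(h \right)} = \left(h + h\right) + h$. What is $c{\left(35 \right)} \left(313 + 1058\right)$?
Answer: $143955$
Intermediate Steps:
$c{\left(h \right)} = 3 h$ ($c{\left(h \right)} = 2 h + h = 3 h$)
$c{\left(35 \right)} \left(313 + 1058\right) = 3 \cdot 35 \left(313 + 1058\right) = 105 \cdot 1371 = 143955$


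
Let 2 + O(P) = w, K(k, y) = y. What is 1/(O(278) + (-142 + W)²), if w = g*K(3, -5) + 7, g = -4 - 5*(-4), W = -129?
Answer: 1/73366 ≈ 1.3630e-5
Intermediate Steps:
g = 16 (g = -4 + 20 = 16)
w = -73 (w = 16*(-5) + 7 = -80 + 7 = -73)
O(P) = -75 (O(P) = -2 - 73 = -75)
1/(O(278) + (-142 + W)²) = 1/(-75 + (-142 - 129)²) = 1/(-75 + (-271)²) = 1/(-75 + 73441) = 1/73366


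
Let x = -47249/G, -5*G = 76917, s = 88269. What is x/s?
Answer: 236245/6789386673 ≈ 3.4796e-5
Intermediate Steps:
G = -76917/5 (G = -⅕*76917 = -76917/5 ≈ -15383.)
x = 236245/76917 (x = -47249/(-76917/5) = -47249*(-5/76917) = 236245/76917 ≈ 3.0714)
x/s = (236245/76917)/88269 = (236245/76917)*(1/88269) = 236245/6789386673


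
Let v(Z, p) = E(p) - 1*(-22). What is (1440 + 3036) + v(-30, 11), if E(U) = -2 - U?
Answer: 4485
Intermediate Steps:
v(Z, p) = 20 - p (v(Z, p) = (-2 - p) - 1*(-22) = (-2 - p) + 22 = 20 - p)
(1440 + 3036) + v(-30, 11) = (1440 + 3036) + (20 - 1*11) = 4476 + (20 - 11) = 4476 + 9 = 4485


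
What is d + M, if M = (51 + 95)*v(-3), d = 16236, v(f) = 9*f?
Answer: 12294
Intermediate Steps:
M = -3942 (M = (51 + 95)*(9*(-3)) = 146*(-27) = -3942)
d + M = 16236 - 3942 = 12294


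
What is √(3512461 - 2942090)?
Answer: √570371 ≈ 755.23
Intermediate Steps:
√(3512461 - 2942090) = √570371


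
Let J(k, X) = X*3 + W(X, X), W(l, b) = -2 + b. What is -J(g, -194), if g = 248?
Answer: 778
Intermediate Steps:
J(k, X) = -2 + 4*X (J(k, X) = X*3 + (-2 + X) = 3*X + (-2 + X) = -2 + 4*X)
-J(g, -194) = -(-2 + 4*(-194)) = -(-2 - 776) = -1*(-778) = 778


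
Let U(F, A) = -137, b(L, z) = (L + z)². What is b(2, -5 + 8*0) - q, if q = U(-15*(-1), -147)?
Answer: 146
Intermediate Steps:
q = -137
b(2, -5 + 8*0) - q = (2 + (-5 + 8*0))² - 1*(-137) = (2 + (-5 + 0))² + 137 = (2 - 5)² + 137 = (-3)² + 137 = 9 + 137 = 146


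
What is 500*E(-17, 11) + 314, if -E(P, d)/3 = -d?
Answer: 16814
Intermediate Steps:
E(P, d) = 3*d (E(P, d) = -(-3)*d = 3*d)
500*E(-17, 11) + 314 = 500*(3*11) + 314 = 500*33 + 314 = 16500 + 314 = 16814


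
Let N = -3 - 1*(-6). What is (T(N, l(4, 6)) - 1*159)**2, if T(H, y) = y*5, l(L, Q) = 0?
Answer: 25281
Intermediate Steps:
N = 3 (N = -3 + 6 = 3)
T(H, y) = 5*y
(T(N, l(4, 6)) - 1*159)**2 = (5*0 - 1*159)**2 = (0 - 159)**2 = (-159)**2 = 25281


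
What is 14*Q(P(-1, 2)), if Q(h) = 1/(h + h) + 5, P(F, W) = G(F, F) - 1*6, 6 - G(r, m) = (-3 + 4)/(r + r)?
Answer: 84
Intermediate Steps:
G(r, m) = 6 - 1/(2*r) (G(r, m) = 6 - (-3 + 4)/(r + r) = 6 - 1/(2*r))
P(F, W) = -1/(2*F) (P(F, W) = (6 - 1/(2*F)) - 1*6 = (6 - 1/(2*F)) - 6 = -1/(2*F))
Q(h) = 5 + 1/(2*h) (Q(h) = 1/(2*h) + 5 = 5 + 1/(2*h))
14*Q(P(-1, 2)) = 14*(5 + 1/(2*((-½/(-1))))) = 14*(5 + 1/(2*((-½*(-1))))) = 14*(5 + 1/(2*(½))) = 14*(5 + (½)*2) = 14*(5 + 1) = 14*6 = 84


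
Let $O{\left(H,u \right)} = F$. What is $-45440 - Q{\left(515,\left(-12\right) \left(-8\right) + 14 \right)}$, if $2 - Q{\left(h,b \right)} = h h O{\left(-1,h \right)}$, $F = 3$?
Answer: $750233$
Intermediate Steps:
$O{\left(H,u \right)} = 3$
$Q{\left(h,b \right)} = 2 - 3 h^{2}$ ($Q{\left(h,b \right)} = 2 - h h 3 = 2 - h^{2} \cdot 3 = 2 - 3 h^{2}$)
$-45440 - Q{\left(515,\left(-12\right) \left(-8\right) + 14 \right)} = -45440 - \left(2 - 3 \cdot 515^{2}\right) = -45440 - \left(2 - 795675\right) = -45440 - -795673 = -45440 + 795673 = 750233$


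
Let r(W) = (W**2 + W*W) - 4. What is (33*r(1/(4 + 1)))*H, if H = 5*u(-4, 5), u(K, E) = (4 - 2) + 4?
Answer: -19404/5 ≈ -3880.8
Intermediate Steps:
u(K, E) = 6 (u(K, E) = 2 + 4 = 6)
r(W) = -4 + 2*W**2 (r(W) = (W**2 + W**2) - 4 = 2*W**2 - 4 = -4 + 2*W**2)
H = 30 (H = 5*6 = 30)
(33*r(1/(4 + 1)))*H = (33*(-4 + 2*(1/(4 + 1))**2))*30 = (33*(-4 + 2*(1/5)**2))*30 = (33*(-4 + 2*(1/25)))*30 = (33*(-4 + 2/25))*30 = (33*(-98/25))*30 = -3234/25*30 = -19404/5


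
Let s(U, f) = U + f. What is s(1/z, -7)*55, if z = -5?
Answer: -396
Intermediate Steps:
s(1/z, -7)*55 = (1/(-5) - 7)*55 = (-1/5 - 7)*55 = -36/5*55 = -396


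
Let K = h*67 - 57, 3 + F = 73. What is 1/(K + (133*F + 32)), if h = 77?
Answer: 1/14444 ≈ 6.9233e-5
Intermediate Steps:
F = 70 (F = -3 + 73 = 70)
K = 5102 (K = 77*67 - 57 = 5159 - 57 = 5102)
1/(K + (133*F + 32)) = 1/(5102 + (133*70 + 32)) = 1/(5102 + (9310 + 32)) = 1/(5102 + 9342) = 1/14444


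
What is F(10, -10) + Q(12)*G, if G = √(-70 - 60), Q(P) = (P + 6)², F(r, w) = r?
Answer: 10 + 324*I*√130 ≈ 10.0 + 3694.2*I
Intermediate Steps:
Q(P) = (6 + P)²
G = I*√130 (G = √(-130) = I*√130 ≈ 11.402*I)
F(10, -10) + Q(12)*G = 10 + (6 + 12)²*(I*√130) = 10 + 18²*(I*√130) = 10 + 324*(I*√130) = 10 + 324*I*√130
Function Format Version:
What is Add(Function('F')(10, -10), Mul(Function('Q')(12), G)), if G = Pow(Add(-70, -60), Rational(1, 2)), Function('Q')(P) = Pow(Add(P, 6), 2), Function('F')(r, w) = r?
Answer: Add(10, Mul(324, I, Pow(130, Rational(1, 2)))) ≈ Add(10.000, Mul(3694.2, I))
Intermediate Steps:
Function('Q')(P) = Pow(Add(6, P), 2)
G = Mul(I, Pow(130, Rational(1, 2))) (G = Pow(-130, Rational(1, 2)) = Mul(I, Pow(130, Rational(1, 2))) ≈ Mul(11.402, I))
Add(Function('F')(10, -10), Mul(Function('Q')(12), G)) = Add(10, Mul(Pow(Add(6, 12), 2), Mul(I, Pow(130, Rational(1, 2))))) = Add(10, Mul(Pow(18, 2), Mul(I, Pow(130, Rational(1, 2))))) = Add(10, Mul(324, Mul(I, Pow(130, Rational(1, 2))))) = Add(10, Mul(324, I, Pow(130, Rational(1, 2))))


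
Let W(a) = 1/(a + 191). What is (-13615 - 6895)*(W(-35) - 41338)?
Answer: 66131695385/78 ≈ 8.4784e+8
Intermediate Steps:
W(a) = 1/(191 + a)
(-13615 - 6895)*(W(-35) - 41338) = (-13615 - 6895)*(1/(191 - 35) - 41338) = -20510*(1/156 - 41338) = -20510*(-6448727/156) = 66131695385/78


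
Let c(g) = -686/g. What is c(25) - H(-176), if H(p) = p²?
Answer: -775086/25 ≈ -31003.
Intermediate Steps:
c(25) - H(-176) = -686/25 - 1*(-176)² = -686*1/25 - 1*30976 = -686/25 - 30976 = -775086/25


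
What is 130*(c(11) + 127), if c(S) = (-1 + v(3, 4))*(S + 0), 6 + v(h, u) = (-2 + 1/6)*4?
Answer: -11960/3 ≈ -3986.7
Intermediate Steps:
v(h, u) = -40/3 (v(h, u) = -6 + (-2 + 1/6)*4 = -6 - 11/6*4 = -6 - 22/3 = -40/3)
c(S) = -43*S/3 (c(S) = (-1 - 40/3)*(S + 0) = -43*S/3)
130*(c(11) + 127) = 130*(-43/3*11 + 127) = 130*(-473/3 + 127) = 130*(-92/3) = -11960/3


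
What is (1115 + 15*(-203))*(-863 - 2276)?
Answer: 6058270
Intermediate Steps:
(1115 + 15*(-203))*(-863 - 2276) = (1115 - 3045)*(-3139) = -1930*(-3139) = 6058270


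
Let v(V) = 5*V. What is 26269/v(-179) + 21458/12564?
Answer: -155419403/5622390 ≈ -27.643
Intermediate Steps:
26269/v(-179) + 21458/12564 = 26269/((5*(-179))) + 21458/12564 = 26269/(-895) + 21458*(1/12564) = 26269*(-1/895) + 10729/6282 = -26269/895 + 10729/6282 = -155419403/5622390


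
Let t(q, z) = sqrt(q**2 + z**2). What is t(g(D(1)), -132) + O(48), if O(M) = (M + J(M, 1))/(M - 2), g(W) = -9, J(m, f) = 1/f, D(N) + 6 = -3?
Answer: 49/46 + 3*sqrt(1945) ≈ 133.37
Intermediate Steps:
D(N) = -9 (D(N) = -6 - 3 = -9)
O(M) = (1 + M)/(-2 + M) (O(M) = (M + 1/1)/(M - 2) = (M + 1)/(-2 + M) = (1 + M)/(-2 + M))
t(g(D(1)), -132) + O(48) = sqrt((-9)**2 + (-132)**2) + (1 + 48)/(-2 + 48) = sqrt(81 + 17424) + 49/46 = sqrt(17505) + (1/46)*49 = 3*sqrt(1945) + 49/46 = 49/46 + 3*sqrt(1945)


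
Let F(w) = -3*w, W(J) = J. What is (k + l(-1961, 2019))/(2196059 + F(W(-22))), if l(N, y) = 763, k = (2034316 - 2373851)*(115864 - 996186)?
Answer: 298900131033/2196125 ≈ 1.3610e+5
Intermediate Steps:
k = 298900130270 (k = -339535*(-880322) = 298900130270)
(k + l(-1961, 2019))/(2196059 + F(W(-22))) = (298900130270 + 763)/(2196059 - 3*(-22)) = 298900131033/(2196059 + 66) = 298900131033/2196125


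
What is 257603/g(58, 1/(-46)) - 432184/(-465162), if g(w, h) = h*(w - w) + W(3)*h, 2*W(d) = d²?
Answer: -1837348627576/697743 ≈ -2.6333e+6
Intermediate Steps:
W(d) = d²/2
g(w, h) = 9*h/2 (g(w, h) = h*(w - w) + ((½)*3²)*h = h*0 + ((½)*9)*h = 0 + 9*h/2 = 9*h/2)
257603/g(58, 1/(-46)) - 432184/(-465162) = 257603/(((9/2)/(-46))) - 432184/(-465162) = 257603/(((9/2)*(-1/46))) - 432184*(-1/465162) = 257603/(-9/92) + 216092/232581 = 257603*(-92/9) + 216092/232581 = -23699476/9 + 216092/232581 = -1837348627576/697743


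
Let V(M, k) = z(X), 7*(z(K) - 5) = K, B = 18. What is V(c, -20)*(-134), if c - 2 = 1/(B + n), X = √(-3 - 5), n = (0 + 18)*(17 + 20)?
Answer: -670 - 268*I*√2/7 ≈ -670.0 - 54.144*I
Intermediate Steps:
n = 666 (n = 18*37 = 666)
X = 2*I*√2 (X = √(-8) = 2*I*√2 ≈ 2.8284*I)
z(K) = 5 + K/7
c = 1369/684 (c = 2 + 1/(18 + 666) = 2 + 1/684 = 1369/684 ≈ 2.0015)
V(M, k) = 5 + 2*I*√2/7 (V(M, k) = 5 + (2*I*√2)/7 = 5 + 2*I*√2/7)
V(c, -20)*(-134) = (5 + 2*I*√2/7)*(-134) = -670 - 268*I*√2/7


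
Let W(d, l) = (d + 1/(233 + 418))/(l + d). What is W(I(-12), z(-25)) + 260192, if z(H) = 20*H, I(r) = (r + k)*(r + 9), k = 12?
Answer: 84692495999/325500 ≈ 2.6019e+5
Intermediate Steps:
I(r) = (9 + r)*(12 + r) (I(r) = (r + 12)*(r + 9) = (12 + r)*(9 + r) = (9 + r)*(12 + r))
W(d, l) = (1/651 + d)/(d + l) (W(d, l) = (d + 1/651)/(d + l) = (1/651 + d)/(d + l))
W(I(-12), z(-25)) + 260192 = (1/651 + (108 + (-12)**2 + 21*(-12)))/((108 + (-12)**2 + 21*(-12)) + 20*(-25)) + 260192 = (1/651 + (108 + 144 - 252))/((108 + 144 - 252) - 500) + 260192 = (1/651 + 0)/(0 - 500) + 260192 = (1/651)/(-500) + 260192 = -1/500*1/651 + 260192 = -1/325500 + 260192 = 84692495999/325500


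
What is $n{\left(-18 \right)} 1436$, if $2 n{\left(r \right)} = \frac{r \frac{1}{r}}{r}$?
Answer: $- \frac{359}{9} \approx -39.889$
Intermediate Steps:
$n{\left(r \right)} = \frac{1}{2 r}$ ($n{\left(r \right)} = \frac{\frac{r}{r} \frac{1}{r}}{2} = \frac{1 \frac{1}{r}}{2} = \frac{1}{2 r}$)
$n{\left(-18 \right)} 1436 = \frac{1}{2 \left(-18\right)} 1436 = \frac{1}{2} \left(- \frac{1}{18}\right) 1436 = \left(- \frac{1}{36}\right) 1436 = - \frac{359}{9}$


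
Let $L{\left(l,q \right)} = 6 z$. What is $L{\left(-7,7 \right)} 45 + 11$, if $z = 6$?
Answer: $1631$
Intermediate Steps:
$L{\left(l,q \right)} = 36$ ($L{\left(l,q \right)} = 6 \cdot 6 = 36$)
$L{\left(-7,7 \right)} 45 + 11 = 36 \cdot 45 + 11 = 1620 + 11 = 1631$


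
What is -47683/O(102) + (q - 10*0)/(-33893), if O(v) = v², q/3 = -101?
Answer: -1612967507/352622772 ≈ -4.5742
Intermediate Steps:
q = -303 (q = 3*(-101) = -303)
-47683/O(102) + (q - 10*0)/(-33893) = -47683/(102²) + (-303 - 10*0)/(-33893) = -47683/10404 + (-303 + 0)*(-1/33893) = -47683*1/10404 - 303*(-1/33893) = -47683/10404 + 303/33893 = -1612967507/352622772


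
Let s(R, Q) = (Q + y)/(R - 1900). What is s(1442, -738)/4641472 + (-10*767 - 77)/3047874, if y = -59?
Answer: -8233049162947/3239576399190912 ≈ -0.0025414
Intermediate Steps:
s(R, Q) = (-59 + Q)/(-1900 + R) (s(R, Q) = (Q - 59)/(R - 1900) = (-59 + Q)/(-1900 + R))
s(1442, -738)/4641472 + (-10*767 - 77)/3047874 = ((-59 - 738)/(-1900 + 1442))/4641472 + (-10*767 - 77)/3047874 = (-797/(-458))*(1/4641472) + (-7670 - 77)*(1/3047874) = -1/458*(-797)*(1/4641472) - 7747*1/3047874 = (797/458)*(1/4641472) - 7747/3047874 = 797/2125794176 - 7747/3047874 = -8233049162947/3239576399190912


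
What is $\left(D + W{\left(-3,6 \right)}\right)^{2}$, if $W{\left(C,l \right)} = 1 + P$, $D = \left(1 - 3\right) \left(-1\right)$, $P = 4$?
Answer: $49$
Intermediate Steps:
$D = 2$ ($D = \left(-2\right) \left(-1\right) = 2$)
$W{\left(C,l \right)} = 5$ ($W{\left(C,l \right)} = 1 + 4 = 5$)
$\left(D + W{\left(-3,6 \right)}\right)^{2} = \left(2 + 5\right)^{2} = 7^{2} = 49$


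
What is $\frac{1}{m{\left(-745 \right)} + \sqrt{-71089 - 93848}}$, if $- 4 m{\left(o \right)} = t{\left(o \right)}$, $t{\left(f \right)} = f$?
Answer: $\frac{2980}{3194017} - \frac{16 i \sqrt{164937}}{3194017} \approx 0.00093299 - 0.0020344 i$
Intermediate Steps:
$m{\left(o \right)} = - \frac{o}{4}$
$\frac{1}{m{\left(-745 \right)} + \sqrt{-71089 - 93848}} = \frac{1}{\left(- \frac{1}{4}\right) \left(-745\right) + \sqrt{-71089 - 93848}} = \frac{1}{\frac{745}{4} + \sqrt{-164937}} = \frac{1}{\frac{745}{4} + i \sqrt{164937}}$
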